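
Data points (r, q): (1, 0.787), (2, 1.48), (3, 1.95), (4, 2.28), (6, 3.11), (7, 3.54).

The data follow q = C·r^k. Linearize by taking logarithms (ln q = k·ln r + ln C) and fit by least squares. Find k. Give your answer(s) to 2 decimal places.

k = 0.75

Let Y = ln q. Fitting Y = k·ln r + ln C by least squares:
Σln r = 6.9157, Σ(ln r)² = 10.6062, Σln q = 4.0433, Σln r·ln q = 6.6408.
Normal system: [[10.6062, 6.9157]; [6.9157, 6]]·[k, ln C]ᵀ = [6.6408, 4.0433]ᵀ.
Slope k = (n·Σln r·ln q − Σln r·Σln q)/(n·Σ(ln r)² − (Σln r)²) = (6·6.6408 − 6.9157·4.0433)/15.8099 = 0.75161; ln C = (Σln q − k·Σln r)/n = -0.19244.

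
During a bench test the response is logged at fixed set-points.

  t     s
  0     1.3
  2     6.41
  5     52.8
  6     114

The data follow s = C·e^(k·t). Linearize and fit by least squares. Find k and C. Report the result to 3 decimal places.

k = 0.738, C = 1.359

Taking logs, ln s = k·t + ln C, so regress ln s on t.
Σt = 13.0000, Σ(t)² = 65.0000, Σln s = 10.8229, Σt·ln s = 51.9655.
Equations: 65.0000·k + 13.0000·ln C = 51.9655;  13.0000·k + 4·ln C = 10.8229.
Slope k = (n·Σt·ln s − Σt·Σln s)/(n·Σ(t)² − (Σt)²) = (4·51.9655 − 13.0000·10.8229)/91.0000 = 0.73806; ln C = (Σln s − k·Σt)/n = 0.30703, so C = exp(0.30703) = 1.35938.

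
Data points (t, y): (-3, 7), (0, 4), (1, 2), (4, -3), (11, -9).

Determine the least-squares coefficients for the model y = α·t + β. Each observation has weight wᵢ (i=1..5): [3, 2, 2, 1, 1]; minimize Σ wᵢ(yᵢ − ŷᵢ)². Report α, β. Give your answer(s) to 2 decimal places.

Sums needed: Σwᵢ·t·t = 166, Σwᵢ·t = 8, Σwᵢ·1 = 9.
For XᵀWy: Σwᵢ·t·y = -170, Σwᵢ·y = 21.
Δ = 166·9 − 8² = 1430.
α = ((-170)·9 − 8·21)/1430 = -849/715; β = (166·21 − 8·(-170))/1430 = 2423/715.

α = -1.19, β = 3.39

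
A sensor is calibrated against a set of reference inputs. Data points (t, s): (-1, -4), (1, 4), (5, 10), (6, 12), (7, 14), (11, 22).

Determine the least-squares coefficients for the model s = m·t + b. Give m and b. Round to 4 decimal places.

m = 2.0431, b = -0.2083

Normal-equation sums: Σt·t = 233, Σt = 29, Σ1 = 6.
Right-hand side: Σt·s = 470, Σs = 58.
So XᵀX·[m, b]ᵀ = Xᵀs: [[233, 29]; [29, 6]]·[m, b]ᵀ = [470, 58]ᵀ.
Eliminating b: 6·(row 1) − 29·(row 2) gives 557·m = 6·470 − 29·58 = 1138, so m = 1138/557.
Then b = (58 − 29·(1138/557))/6 = -116/557.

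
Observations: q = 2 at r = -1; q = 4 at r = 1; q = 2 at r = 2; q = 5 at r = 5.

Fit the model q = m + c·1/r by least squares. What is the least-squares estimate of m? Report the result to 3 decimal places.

m = 3.111

Sums needed: Σ1 = 4, Σ1/r = 7/10, Σ1/r·1/r = 229/100.
Moment sums: Σq = 13, Σ1/r·q = 4.
Eliminating c: (229/100)·(row 1) − (7/10)·(row 2) gives (867/100)·m = (229/100)·13 − (7/10)·4 = 2697/100, so m = 899/289.
Then c = (4 − (7/10)·(899/289))/(229/100) = 230/289.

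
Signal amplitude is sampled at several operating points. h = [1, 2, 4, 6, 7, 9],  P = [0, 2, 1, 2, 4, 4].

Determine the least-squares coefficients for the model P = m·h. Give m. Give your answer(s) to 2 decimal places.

The normal equations are: 187·m = 84.
(Σh·h = 187, Σh·P = 84.)
m = 84/187 = 0.449198.

m = 0.45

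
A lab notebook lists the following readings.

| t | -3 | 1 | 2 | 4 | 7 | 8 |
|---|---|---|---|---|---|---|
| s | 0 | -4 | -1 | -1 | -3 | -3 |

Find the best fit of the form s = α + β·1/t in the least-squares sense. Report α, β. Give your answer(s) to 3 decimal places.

Sums needed: Σ1 = 6, Σ1/t = 283/168, Σ1/t·1/t = 41197/28224.
For Xᵀs: Σs = -12, Σ1/t·s = -311/56.
XᵀX·[α, β]ᵀ = Xᵀs becomes [[6, 283/168]; [283/168, 41197/28224]]·[α, β]ᵀ = [-12, -311/56]ᵀ.
Δ = 6·(41197/28224) − (283/168)² = 167093/28224.
α = ((-12)·(41197/28224) − (283/168)·(-311/56))/(167093/28224) = -230325/167093; β = (6·(-311/56) − (283/168)·(-12))/(167093/28224) = -369936/167093.

α = -1.378, β = -2.214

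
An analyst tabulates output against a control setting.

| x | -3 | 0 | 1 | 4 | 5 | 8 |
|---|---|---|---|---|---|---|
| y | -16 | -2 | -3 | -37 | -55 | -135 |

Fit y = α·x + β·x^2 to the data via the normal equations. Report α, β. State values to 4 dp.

The normal equations are: 115·α + 675·β = -1458;  675·α + 5059·β = -10754.
Δ = 115·5059 − 675² = 126160.
α = ((-1458)·5059 − 675·(-10754))/126160 = -7317/7885; β = (115·(-10754) − 675·(-1458))/126160 = -3157/1577.

α = -0.9280, β = -2.0019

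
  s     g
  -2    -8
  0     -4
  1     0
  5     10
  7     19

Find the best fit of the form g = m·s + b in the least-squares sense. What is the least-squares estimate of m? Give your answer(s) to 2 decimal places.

Entries of AᵀA: Σs·s = 79, Σs = 11, Σ1 = 5.
For Aᵀg: Σs·g = 199, Σg = 17.
AᵀA·[m, b]ᵀ = Aᵀg becomes [[79, 11]; [11, 5]]·[m, b]ᵀ = [199, 17]ᵀ.
det = 79·5 − 11² = 274.
m = (199·5 − 11·17)/274 = 404/137; b = (79·17 − 11·199)/274 = -423/137.

m = 2.95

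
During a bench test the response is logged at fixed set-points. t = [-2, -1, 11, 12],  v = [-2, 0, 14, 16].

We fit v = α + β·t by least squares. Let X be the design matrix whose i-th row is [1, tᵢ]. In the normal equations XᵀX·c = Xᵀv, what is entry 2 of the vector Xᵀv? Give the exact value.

350

Entry 2 ↔ basis t, so (Xᵀv)_{2} = Σᵢ (t)·vᵢ = (-2)·(-2) + (-1)·(0) + (11)·(14) + (12)·(16) = 350.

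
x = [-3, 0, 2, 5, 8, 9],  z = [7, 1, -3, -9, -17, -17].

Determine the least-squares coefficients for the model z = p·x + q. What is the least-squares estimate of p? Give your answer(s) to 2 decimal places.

Entries of MᵀM: Σx·x = 183, Σx = 21, Σ1 = 6.
And Σx·z = -361, Σz = -38.
Determinant 183·6 − 21² = 657.
p = ((-361)·6 − 21·(-38))/657 = -152/73; q = (183·(-38) − 21·(-361))/657 = 209/219.

p = -2.08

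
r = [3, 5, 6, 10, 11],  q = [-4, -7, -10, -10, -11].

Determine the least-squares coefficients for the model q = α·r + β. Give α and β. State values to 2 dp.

α = -0.74, β = -3.23

Forming XᵀX = [[291, 35]; [35, 5]] and Xᵀq = [-328, -42]ᵀ gives XᵀX·[α, β]ᵀ = Xᵀq.
Eliminating β: 5·(row 1) − 35·(row 2) gives 230·α = 5·(-328) − 35·(-42) = -170, so α = -17/23.
Then β = ((-42) − 35·(-17/23))/5 = -371/115.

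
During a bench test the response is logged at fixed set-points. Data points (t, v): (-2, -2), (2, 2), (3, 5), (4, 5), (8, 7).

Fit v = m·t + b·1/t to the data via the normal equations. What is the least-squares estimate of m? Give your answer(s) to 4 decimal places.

Compute the Gram sums: Σt·t = 97, Σt·1/t = 5, Σ1/t·1/t = 397/576.
Moment sums: Σt·v = 99, Σ1/t·v = 139/24.
So MᵀM·[m, b]ᵀ = Mᵀv: [[97, 5]; [5, 397/576]]·[m, b]ᵀ = [99, 139/24]ᵀ.
det = 97·(397/576) − 5² = 24109/576.
m = (99·(397/576) − 5·(139/24))/(24109/576) = 22623/24109; b = (97·(139/24) − 5·99)/(24109/576) = 38472/24109.

m = 0.9384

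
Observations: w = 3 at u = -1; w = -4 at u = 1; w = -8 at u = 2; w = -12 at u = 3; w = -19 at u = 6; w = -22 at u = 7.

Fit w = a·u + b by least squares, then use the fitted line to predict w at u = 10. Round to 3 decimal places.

From the data, Σu·u = 100, Σu = 18, Σ1 = 6.
And Σu·w = -327, Σw = -62.
XᵀX·[a, b]ᵀ = Xᵀw becomes [[100, 18]; [18, 6]]·[a, b]ᵀ = [-327, -62]ᵀ.
Δ = 100·6 − 18² = 276.
a = ((-327)·6 − 18·(-62))/276 = -141/46; b = (100·(-62) − 18·(-327))/276 = -157/138.
At u = 10: ŵ = (-141/46)·(10) + (-157/138)·(1) = -4387/138.

ŵ = -31.790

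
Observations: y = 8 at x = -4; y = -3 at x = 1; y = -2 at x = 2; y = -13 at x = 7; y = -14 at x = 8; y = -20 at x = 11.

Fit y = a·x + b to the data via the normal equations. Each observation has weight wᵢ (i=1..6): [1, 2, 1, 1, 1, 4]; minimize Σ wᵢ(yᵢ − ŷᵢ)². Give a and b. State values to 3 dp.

a = -1.822, b = 0.052

MᵀWM·[a, b]ᵀ = MᵀWy reads: 619·a + 59·b = -1125;  59·a + 10·b = -107.
(Σwᵢ·x·x = 619, Σwᵢ·x = 59, Σwᵢ·1 = 10, Σwᵢ·x·y = -1125, Σwᵢ·y = -107.)
det = 619·10 − 59² = 2709.
a = ((-1125)·10 − 59·(-107))/2709 = -4937/2709; b = (619·(-107) − 59·(-1125))/2709 = 142/2709.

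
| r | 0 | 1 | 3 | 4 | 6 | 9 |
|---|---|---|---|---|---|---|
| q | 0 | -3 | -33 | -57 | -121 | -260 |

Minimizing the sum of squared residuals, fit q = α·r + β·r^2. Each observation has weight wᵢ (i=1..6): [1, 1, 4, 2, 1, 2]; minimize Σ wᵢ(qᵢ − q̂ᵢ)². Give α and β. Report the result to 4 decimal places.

α = -2.2183, β = -2.9664

Compute the Gram sums: Σwᵢ·r·r = 267, Σwᵢ·r·r^2 = 1911, Σwᵢ·r^2·r^2 = 15255.
Right-hand side: Σwᵢ·r·q = -6261, Σwᵢ·r^2·q = -49491.
Normal equations: [[267, 1911]; [1911, 15255]]·[α, β]ᵀ = [-6261, -49491]ᵀ.
Determinant 267·15255 − 1911² = 421164.
α = ((-6261)·15255 − 1911·(-49491))/421164 = -51903/23398; β = (267·(-49491) − 1911·(-6261))/421164 = -69407/23398.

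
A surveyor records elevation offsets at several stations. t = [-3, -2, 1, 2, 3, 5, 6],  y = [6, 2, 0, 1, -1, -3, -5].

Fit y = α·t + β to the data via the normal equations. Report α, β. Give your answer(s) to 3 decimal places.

MᵀM·[α, β]ᵀ = Mᵀy reads: 88·α + 12·β = -68;  12·α + 7·β = 0.
(Σt·t = 88, Σt = 12, Σ1 = 7, Σt·y = -68, Σy = 0.)
Δ = 88·7 − 12² = 472.
α = ((-68)·7 − 12·0)/472 = -119/118; β = (88·0 − 12·(-68))/472 = 102/59.

α = -1.008, β = 1.729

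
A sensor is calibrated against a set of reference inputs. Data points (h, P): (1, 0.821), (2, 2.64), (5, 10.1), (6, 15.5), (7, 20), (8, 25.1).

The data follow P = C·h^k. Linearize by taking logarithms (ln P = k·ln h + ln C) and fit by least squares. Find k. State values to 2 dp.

Taking logs, ln P = k·ln h + ln C, so regress ln P on ln h.
AᵀA = [[14.3918, 8.1197]; [8.1197, 6]], rhs = [21.8369, 12.0455]ᵀ  (here Σln h = 8.1197, Σ(ln h)² = 14.3918, Σln P = 12.0455, Σln h·ln P = 21.8369).
Δ = 14.3918·6 − (8.1197)² = 20.4213; k = (21.8369·6 − 8.1197·12.0455)/20.4213 = 1.62651, ln C = (14.3918·12.0455 − 8.1197·21.8369)/20.4213 = -0.19354.

k = 1.63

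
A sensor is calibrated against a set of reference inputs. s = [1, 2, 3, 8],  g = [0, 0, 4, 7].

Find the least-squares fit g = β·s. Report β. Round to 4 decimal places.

The normal system AᵀA·[β]ᵀ = Aᵀg is [[78]]·[β]ᵀ = [68]ᵀ.
β = 68/78 = 0.871795.

β = 0.8718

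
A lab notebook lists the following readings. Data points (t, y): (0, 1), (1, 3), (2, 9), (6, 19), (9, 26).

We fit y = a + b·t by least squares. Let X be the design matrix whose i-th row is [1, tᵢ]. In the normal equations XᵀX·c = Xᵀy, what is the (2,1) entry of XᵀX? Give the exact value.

Row 2 ↔ basis t, column 1 ↔ basis 1, so (XᵀX)_{2,1} = Σᵢ t = (0)·(1) + (1)·(1) + (2)·(1) + (6)·(1) + (9)·(1) = 18.

18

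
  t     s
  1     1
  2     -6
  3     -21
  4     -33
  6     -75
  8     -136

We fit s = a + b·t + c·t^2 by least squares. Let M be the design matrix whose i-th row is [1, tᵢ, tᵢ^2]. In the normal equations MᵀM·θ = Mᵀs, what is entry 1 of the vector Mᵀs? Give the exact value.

Entry 1 ↔ basis 1, so (Mᵀs)_{1} = Σᵢ sᵢ = (1)·(1) + (1)·(-6) + (1)·(-21) + (1)·(-33) + (1)·(-75) + (1)·(-136) = -270.

-270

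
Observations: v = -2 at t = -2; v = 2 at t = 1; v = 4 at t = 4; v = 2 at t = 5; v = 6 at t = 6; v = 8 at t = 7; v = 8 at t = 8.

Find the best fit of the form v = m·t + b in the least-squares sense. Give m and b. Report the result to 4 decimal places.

m = 0.9618, b = 0.0153

Sums needed: Σt·t = 195, Σt = 29, Σ1 = 7.
Right-hand side: Σt·v = 188, Σv = 28.
Determinant 195·7 − 29² = 524.
m = (188·7 − 29·28)/524 = 126/131; b = (195·28 − 29·188)/524 = 2/131.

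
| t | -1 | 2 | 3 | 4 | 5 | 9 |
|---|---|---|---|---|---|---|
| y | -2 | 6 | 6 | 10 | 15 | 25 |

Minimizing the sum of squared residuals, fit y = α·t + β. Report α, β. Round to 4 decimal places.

α = 2.7470, β = -0.0723

Setting ∂/∂α … = 0 gives: 136·α + 22·β = 372;  22·α + 6·β = 60.
det = 136·6 − 22² = 332.
α = (372·6 − 22·60)/332 = 228/83; β = (136·60 − 22·372)/332 = -6/83.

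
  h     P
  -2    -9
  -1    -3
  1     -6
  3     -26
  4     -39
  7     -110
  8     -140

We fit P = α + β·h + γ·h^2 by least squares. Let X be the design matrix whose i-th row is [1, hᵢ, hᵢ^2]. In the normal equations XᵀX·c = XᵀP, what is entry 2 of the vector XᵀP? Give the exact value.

Entry 2 ↔ basis h, so (XᵀP)_{2} = Σᵢ (h)·Pᵢ = (-2)·(-9) + (-1)·(-3) + (1)·(-6) + (3)·(-26) + (4)·(-39) + (7)·(-110) + (8)·(-140) = -2109.

-2109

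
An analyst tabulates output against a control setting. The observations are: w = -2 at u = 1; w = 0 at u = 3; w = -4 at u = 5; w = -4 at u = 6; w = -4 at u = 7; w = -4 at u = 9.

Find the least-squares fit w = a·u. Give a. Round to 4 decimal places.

From the data, Σu·u = 201.
For Xᵀw: Σu·w = -110.
XᵀX·[a]ᵀ = Xᵀw becomes [[201]]·[a]ᵀ = [-110]ᵀ.
a = (-110)/201 = -0.547264.

a = -0.5473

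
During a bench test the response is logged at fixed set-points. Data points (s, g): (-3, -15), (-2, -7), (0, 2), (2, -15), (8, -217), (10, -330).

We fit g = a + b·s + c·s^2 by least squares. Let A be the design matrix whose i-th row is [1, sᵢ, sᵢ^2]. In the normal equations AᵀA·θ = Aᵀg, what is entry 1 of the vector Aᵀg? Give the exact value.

-582

Entry 1 ↔ basis 1, so (Aᵀg)_{1} = Σᵢ gᵢ = (1)·(-15) + (1)·(-7) + (1)·(2) + (1)·(-15) + (1)·(-217) + (1)·(-330) = -582.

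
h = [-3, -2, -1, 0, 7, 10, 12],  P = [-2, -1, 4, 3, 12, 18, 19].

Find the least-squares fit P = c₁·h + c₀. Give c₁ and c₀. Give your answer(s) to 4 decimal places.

Entries of XᵀX: Σh·h = 307, Σh = 23, Σ1 = 7.
For XᵀP: Σh·P = 496, ΣP = 53.
Eliminating c₀: 7·(row 1) − 23·(row 2) gives 1620·c₁ = 7·496 − 23·53 = 2253, so c₁ = 751/540.
Then c₀ = (53 − 23·(751/540))/7 = 1621/540.

c₁ = 1.3907, c₀ = 3.0019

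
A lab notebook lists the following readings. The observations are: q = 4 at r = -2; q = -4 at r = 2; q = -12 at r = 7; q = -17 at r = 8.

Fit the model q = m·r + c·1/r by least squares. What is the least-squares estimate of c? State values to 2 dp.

Forming AᵀA = [[121, 4]; [4, 1681/3136]] and Aᵀq = [-236, -439/56]ᵀ gives AᵀA·[m, c]ᵀ = Aᵀq.
det = 121·(1681/3136) − 4² = 153225/3136.
m = ((-236)·(1681/3136) − 4·(-439/56))/(153225/3136) = -19892/10215; c = (121·(-439/56) − 4·(-236))/(153225/3136) = -952/10215.

c = -0.09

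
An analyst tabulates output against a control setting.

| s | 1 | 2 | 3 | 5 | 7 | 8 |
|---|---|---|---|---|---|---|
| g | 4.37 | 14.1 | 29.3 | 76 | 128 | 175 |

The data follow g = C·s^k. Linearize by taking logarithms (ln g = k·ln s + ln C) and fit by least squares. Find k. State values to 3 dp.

k = 1.770

Let Y = ln g. Fitting Y = k·ln s + ln C by least squares:
AᵀA = [[12.3883, 7.4265]; [7.4265, 6]], rhs = [32.6964, 21.8461]ᵀ  (here Σln s = 7.4265, Σ(ln s)² = 12.3883, Σln g = 21.8461, Σln s·ln g = 32.6964).
Slope k = (n·Σln s·ln g − Σln s·Σln g)/(n·Σ(ln s)² − (Σln s)²) = (6·32.6964 − 7.4265·21.8461)/19.1764 = 1.76975; ln C = (Σln g − k·Σln s)/n = 1.45049.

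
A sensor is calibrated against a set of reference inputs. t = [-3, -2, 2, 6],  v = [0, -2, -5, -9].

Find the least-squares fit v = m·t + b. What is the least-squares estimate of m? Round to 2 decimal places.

m = -0.95

Sums needed: Σt·t = 53, Σt = 3, Σ1 = 4.
Right-hand side: Σt·v = -60, Σv = -16.
XᵀX·[m, b]ᵀ = Xᵀv becomes [[53, 3]; [3, 4]]·[m, b]ᵀ = [-60, -16]ᵀ.
det = 53·4 − 3² = 203.
m = ((-60)·4 − 3·(-16))/203 = -192/203; b = (53·(-16) − 3·(-60))/203 = -668/203.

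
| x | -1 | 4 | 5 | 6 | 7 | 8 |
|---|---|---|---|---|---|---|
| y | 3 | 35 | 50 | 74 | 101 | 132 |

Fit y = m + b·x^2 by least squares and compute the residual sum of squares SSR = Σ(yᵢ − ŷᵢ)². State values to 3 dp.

SSR = 6.156

Forming AᵀA = [[6, 191]; [191, 8675]] and Aᵀy = [395, 17874]ᵀ gives AᵀA·[m, b]ᵀ = Aᵀy.
Eliminating b: 8675·(row 1) − 191·(row 2) gives 15569·m = 8675·395 − 191·17874 = 12691, so m = 12691/15569.
Then b = (17874 − 191·(12691/15569))/8675 = 31799/15569.
Residuals: 2217/15569, 23440/15569, -29216/15569, -5349/15569, 1627/15569, 7281/15569; SSR = 95844/15569.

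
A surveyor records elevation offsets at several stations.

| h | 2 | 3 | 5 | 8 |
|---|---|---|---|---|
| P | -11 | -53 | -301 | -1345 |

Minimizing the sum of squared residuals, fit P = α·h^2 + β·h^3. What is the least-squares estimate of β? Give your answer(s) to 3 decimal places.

Compute the Gram sums: Σh^2·h^2 = 4818, Σh^2·h^3 = 36168, Σh^3·h^3 = 278562.
And Σh^2·P = -94126, Σh^3·P = -727784.
Normal equations: [[4818, 36168]; [36168, 278562]]·[α, β]ᵀ = [-94126, -727784]ᵀ.
Eliminating β: 278562·(row 1) − 36168·(row 2) gives 33987492·α = 278562·(-94126) − 36168·(-727784) = 102564900, so α = 949675/314699.
Then β = ((-727784) − 36168·(949675/314699))/278562 = -257864/85827.

β = -3.004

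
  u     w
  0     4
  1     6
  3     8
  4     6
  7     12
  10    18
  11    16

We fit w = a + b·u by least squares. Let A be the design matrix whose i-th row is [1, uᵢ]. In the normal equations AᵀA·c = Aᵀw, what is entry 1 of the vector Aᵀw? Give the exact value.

Entry 1 ↔ basis 1, so (Aᵀw)_{1} = Σᵢ wᵢ = (1)·(4) + (1)·(6) + (1)·(8) + (1)·(6) + (1)·(12) + (1)·(18) + (1)·(16) = 70.

70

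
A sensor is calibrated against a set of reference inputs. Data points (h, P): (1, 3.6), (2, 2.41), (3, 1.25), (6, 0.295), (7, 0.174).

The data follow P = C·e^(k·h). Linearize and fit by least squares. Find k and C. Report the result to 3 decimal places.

k = -0.509, C = 6.144

Taking logs, ln P = k·h + ln C, so regress ln P on h.
Σh = 19.0000, Σ(h)² = 99.0000, Σln P = -0.5858, Σh·ln P = -15.8560.
Equations: 99.0000·k + 19.0000·ln C = -15.8560;  19.0000·k + 5·ln C = -0.5858.
Δ = 99.0000·5 − (19.0000)² = 134.0000; k = (-15.8560·5 − 19.0000·-0.5858)/134.0000 = -0.50858, ln C = (99.0000·-0.5858 − 19.0000·-15.8560)/134.0000 = 1.81546, so C = exp(1.81546) = 6.14389.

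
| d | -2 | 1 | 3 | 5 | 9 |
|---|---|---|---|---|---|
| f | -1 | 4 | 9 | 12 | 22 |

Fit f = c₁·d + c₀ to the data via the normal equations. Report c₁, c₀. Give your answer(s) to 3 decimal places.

c₁ = 2.090, c₀ = 2.512

From the data, Σd·d = 120, Σd = 16, Σ1 = 5.
Moment sums: Σd·f = 291, Σf = 46.
Eliminating c₀: 5·(row 1) − 16·(row 2) gives 344·c₁ = 5·291 − 16·46 = 719, so c₁ = 719/344.
Then c₀ = (46 − 16·(719/344))/5 = 108/43.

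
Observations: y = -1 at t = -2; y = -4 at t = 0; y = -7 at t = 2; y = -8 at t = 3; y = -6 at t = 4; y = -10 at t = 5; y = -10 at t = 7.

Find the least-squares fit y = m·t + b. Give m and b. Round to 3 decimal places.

Setting ∂/∂m … = 0 gives: 107·m + 19·b = -180;  19·m + 7·b = -46.
(Σt·t = 107, Σt = 19, Σ1 = 7, Σt·y = -180, Σy = -46.)
Δ = 107·7 − 19² = 388.
m = ((-180)·7 − 19·(-46))/388 = -193/194; b = (107·(-46) − 19·(-180))/388 = -751/194.

m = -0.995, b = -3.871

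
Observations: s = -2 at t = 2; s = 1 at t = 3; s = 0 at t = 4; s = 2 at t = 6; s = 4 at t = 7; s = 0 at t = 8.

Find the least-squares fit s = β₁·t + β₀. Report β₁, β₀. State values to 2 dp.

β₁ = 0.50, β₀ = -1.67

From the data, Σt·t = 178, Σt = 30, Σ1 = 6.
Moment sums: Σt·s = 39, Σs = 5.
Δ = 178·6 − 30² = 168.
β₁ = (39·6 − 30·5)/168 = 1/2; β₀ = (178·5 − 30·39)/168 = -5/3.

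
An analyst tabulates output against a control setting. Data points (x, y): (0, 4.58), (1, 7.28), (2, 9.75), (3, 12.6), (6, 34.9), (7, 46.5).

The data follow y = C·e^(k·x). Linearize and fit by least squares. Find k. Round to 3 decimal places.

Let Y = ln y. Fitting Y = k·x + ln C by least squares:
Σx = 19.0000, Σ(x)² = 99.0000, Σln y = 15.7097, Σx·ln y = 62.3318.
Equations: 99.0000·k + 19.0000·ln C = 62.3318;  19.0000·k + 6·ln C = 15.7097.
Δ = 99.0000·6 − (19.0000)² = 233.0000; k = (62.3318·6 − 19.0000·15.7097)/233.0000 = 0.32406, ln C = (99.0000·15.7097 − 19.0000·62.3318)/233.0000 = 1.59210.

k = 0.324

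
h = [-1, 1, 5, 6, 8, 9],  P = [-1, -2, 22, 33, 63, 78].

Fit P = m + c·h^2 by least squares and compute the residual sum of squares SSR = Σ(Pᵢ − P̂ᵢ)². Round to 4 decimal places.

Forming AᵀA = [[6, 208]; [208, 12580]] and AᵀP = [193, 12085]ᵀ gives AᵀA·[m, c]ᵀ = AᵀP.
Eliminating c: 12580·(row 1) − 208·(row 2) gives 32216·m = 12580·193 − 208·12085 = -85740, so m = -21435/8054.
Then c = (12085 − 208·(-21435/8054))/12580 = 16183/16108.
Residuals: 10579/16108, -5529/16108, -7329/16108, -4077/8054, 10981/8054, -11529/16108; SSR = 54503/16108.

SSR = 3.3836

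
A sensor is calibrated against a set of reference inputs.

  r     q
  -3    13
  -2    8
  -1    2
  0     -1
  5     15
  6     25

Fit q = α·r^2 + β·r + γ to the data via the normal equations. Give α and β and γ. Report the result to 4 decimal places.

α = 1.0057, β = -1.8007, γ = -0.7375

Setting ∂/∂α … = 0 gives: 2019·α + 305·β + 75·γ = 1426;  305·α + 75·β + 5·γ = 168;  75·α + 5·β + 6·γ = 62.
(Σr^2·r^2 = 2019, Σr^2·r = 305, Σr^2 = 75, Σr·r = 75, Σr = 5, Σ1 = 6, Σr^2·q = 1426, Σr·q = 168, Σq = 62.)
Inverting the 3×3 Gram matrix, [α, β, γ]ᵀ = [10741/10680, -32053/17800, -1969/2670]ᵀ.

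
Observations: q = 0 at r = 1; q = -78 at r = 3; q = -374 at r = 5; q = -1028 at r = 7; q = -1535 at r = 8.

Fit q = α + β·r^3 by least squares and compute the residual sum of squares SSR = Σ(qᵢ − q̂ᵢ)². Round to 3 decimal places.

SSR = 1.881

XᵀX·[α, β]ᵀ = Xᵀq reads: 5·α + 1008·β = -3015;  1008·α + 396148·β = -1187380.
det = 5·396148 − 1008² = 964676.
α = ((-3015)·396148 − 1008·(-1187380))/964676 = 623205/241169; β = (5·(-1187380) − 1008·(-3015))/964676 = -724445/241169.
Residuals: 101240/241169, 125628/241169, -264786/241169, -60302/241169, 98220/241169; SSR = 453736/241169.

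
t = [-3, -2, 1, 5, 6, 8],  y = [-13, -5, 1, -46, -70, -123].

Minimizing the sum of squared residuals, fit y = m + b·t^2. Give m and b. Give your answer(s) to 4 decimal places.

m = 3.3279, b = -1.9854

The normal system MᵀM·[m, b]ᵀ = Mᵀy is [[6, 139]; [139, 6115]]·[m, b]ᵀ = [-256, -11678]ᵀ.
Eliminating b: 6115·(row 1) − 139·(row 2) gives 17369·m = 6115·(-256) − 139·(-11678) = 57802, so m = 57802/17369.
Then b = ((-11678) − 139·(57802/17369))/6115 = -34484/17369.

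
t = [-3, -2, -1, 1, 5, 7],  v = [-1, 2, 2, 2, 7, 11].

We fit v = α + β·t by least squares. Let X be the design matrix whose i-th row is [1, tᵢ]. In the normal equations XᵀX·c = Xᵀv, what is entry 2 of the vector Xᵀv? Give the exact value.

Entry 2 ↔ basis t, so (Xᵀv)_{2} = Σᵢ (t)·vᵢ = (-3)·(-1) + (-2)·(2) + (-1)·(2) + (1)·(2) + (5)·(7) + (7)·(11) = 111.

111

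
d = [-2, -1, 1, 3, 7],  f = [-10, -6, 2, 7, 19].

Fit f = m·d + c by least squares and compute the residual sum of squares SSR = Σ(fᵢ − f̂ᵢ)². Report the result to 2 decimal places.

SSR = 3.55

Sums needed: Σd·d = 64, Σd = 8, Σ1 = 5.
Right-hand side: Σd·f = 182, Σf = 12.
Eliminating c: 5·(row 1) − 8·(row 2) gives 256·m = 5·182 − 8·12 = 814, so m = 407/128.
Then c = (12 − 8·(407/128))/5 = -43/16.
Residuals: -61/64, -17/128, 193/128, 19/128, -73/128; SSR = 227/64.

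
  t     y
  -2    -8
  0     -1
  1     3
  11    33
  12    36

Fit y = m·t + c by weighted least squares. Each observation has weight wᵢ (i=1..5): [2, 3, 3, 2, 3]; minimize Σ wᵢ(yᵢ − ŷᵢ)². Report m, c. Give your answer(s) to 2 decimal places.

From the data, Σwᵢ·t·t = 685, Σwᵢ·t = 57, Σwᵢ·1 = 13.
And Σwᵢ·t·y = 2063, Σwᵢ·y = 164.
Normal equations: [[685, 57]; [57, 13]]·[m, c]ᵀ = [2063, 164]ᵀ.
Determinant 685·13 − 57² = 5656.
m = (2063·13 − 57·164)/5656 = 17471/5656; c = (685·164 − 57·2063)/5656 = -5251/5656.

m = 3.09, c = -0.93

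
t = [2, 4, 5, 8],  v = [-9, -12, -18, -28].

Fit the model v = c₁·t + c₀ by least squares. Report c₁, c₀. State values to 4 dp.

c₁ = -3.2933, c₀ = -1.1067

Compute the Gram sums: Σt·t = 109, Σt = 19, Σ1 = 4.
For Xᵀv: Σt·v = -380, Σv = -67.
Normal equations: [[109, 19]; [19, 4]]·[c₁, c₀]ᵀ = [-380, -67]ᵀ.
Eliminating c₀: 4·(row 1) − 19·(row 2) gives 75·c₁ = 4·(-380) − 19·(-67) = -247, so c₁ = -247/75.
Then c₀ = ((-67) − 19·(-247/75))/4 = -83/75.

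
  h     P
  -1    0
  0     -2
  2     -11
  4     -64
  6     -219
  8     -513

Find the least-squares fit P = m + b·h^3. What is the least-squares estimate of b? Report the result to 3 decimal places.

Setting ∂/∂m … = 0 gives: 6·m + 799·b = -809;  799·m + 312961·b = -314144.
(Σ1 = 6, Σh^3 = 799, Σh^3·h^3 = 312961, ΣP = -809, Σh^3·P = -314144.)
Δ = 6·312961 − 799² = 1239365.
m = ((-809)·312961 − 799·(-314144))/1239365 = -2184393/1239365; b = (6·(-314144) − 799·(-809))/1239365 = -1238473/1239365.

b = -0.999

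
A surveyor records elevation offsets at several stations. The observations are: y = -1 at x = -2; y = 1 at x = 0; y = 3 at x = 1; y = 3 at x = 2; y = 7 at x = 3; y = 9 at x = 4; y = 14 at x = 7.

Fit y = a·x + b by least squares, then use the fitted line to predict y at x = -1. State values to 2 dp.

With design matrix A, AᵀA = [[83, 15]; [15, 7]] and Aᵀy = [166, 36]ᵀ.
Eliminating b: 7·(row 1) − 15·(row 2) gives 356·a = 7·166 − 15·36 = 622, so a = 311/178.
Then b = (36 − 15·(311/178))/7 = 249/178.
At x = -1: ŷ = (311/178)·(-1) + (249/178)·(1) = -31/89.

ŷ = -0.35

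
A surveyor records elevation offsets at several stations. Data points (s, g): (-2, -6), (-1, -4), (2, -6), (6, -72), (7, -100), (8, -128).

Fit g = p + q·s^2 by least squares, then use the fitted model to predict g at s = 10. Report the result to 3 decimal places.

ĝ = -201.688

Normal-equation sums: Σ1 = 6, Σs^2 = 158, Σs^2·s^2 = 7826.
Moment sums: Σg = -316, Σs^2·g = -15736.
Eliminating q: 7826·(row 1) − 158·(row 2) gives 21992·p = 7826·(-316) − 158·(-15736) = 13272, so p = 1659/2749.
Then q = ((-15736) − 158·(1659/2749))/7826 = -5561/2749.
At s = 10: ĝ = (1659/2749)·(1) + (-5561/2749)·(100) = -554441/2749.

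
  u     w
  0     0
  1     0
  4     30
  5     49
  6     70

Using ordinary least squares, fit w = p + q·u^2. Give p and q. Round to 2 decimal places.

With design matrix X, XᵀX = [[5, 78]; [78, 2178]] and Xᵀw = [149, 4225]ᵀ.
det = 5·2178 − 78² = 4806.
p = (149·2178 − 78·4225)/4806 = -838/801; q = (5·4225 − 78·149)/4806 = 9503/4806.

p = -1.05, q = 1.98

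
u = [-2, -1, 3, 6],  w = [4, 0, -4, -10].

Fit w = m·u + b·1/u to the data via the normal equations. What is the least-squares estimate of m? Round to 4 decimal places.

m = -1.7048

Sums needed: Σu·u = 50, Σu·1/u = 4, Σ1/u·1/u = 25/18.
Moment sums: Σu·w = -80, Σ1/u·w = -5.
So AᵀA·[m, b]ᵀ = Aᵀw: [[50, 4]; [4, 25/18]]·[m, b]ᵀ = [-80, -5]ᵀ.
det = 50·(25/18) − 4² = 481/9.
m = ((-80)·(25/18) − 4·(-5))/(481/9) = -820/481; b = (50·(-5) − 4·(-80))/(481/9) = 630/481.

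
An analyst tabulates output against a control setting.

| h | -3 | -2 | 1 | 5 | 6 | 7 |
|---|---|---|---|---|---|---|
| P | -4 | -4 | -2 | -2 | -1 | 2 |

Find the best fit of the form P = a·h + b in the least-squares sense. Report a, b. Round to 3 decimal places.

a = 0.456, b = -2.898

Normal-equation sums: Σh·h = 124, Σh = 14, Σ1 = 6.
Moment sums: Σh·P = 16, ΣP = -11.
Normal equations: [[124, 14]; [14, 6]]·[a, b]ᵀ = [16, -11]ᵀ.
Determinant 124·6 − 14² = 548.
a = (16·6 − 14·(-11))/548 = 125/274; b = (124·(-11) − 14·16)/548 = -397/137.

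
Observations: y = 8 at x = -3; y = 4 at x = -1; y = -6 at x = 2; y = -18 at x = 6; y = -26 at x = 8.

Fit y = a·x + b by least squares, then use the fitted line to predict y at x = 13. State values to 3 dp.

With design matrix M, MᵀM = [[114, 12]; [12, 5]] and Mᵀy = [-356, -38]ᵀ.
Determinant 114·5 − 12² = 426.
a = ((-356)·5 − 12·(-38))/426 = -662/213; b = (114·(-38) − 12·(-356))/426 = -10/71.
At x = 13: ŷ = (-662/213)·(13) + (-10/71)·(1) = -8636/213.

ŷ = -40.545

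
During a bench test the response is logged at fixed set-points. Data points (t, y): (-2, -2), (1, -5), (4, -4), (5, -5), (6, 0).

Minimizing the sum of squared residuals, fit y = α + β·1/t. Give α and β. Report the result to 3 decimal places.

α = -2.721, β = -2.146

With design matrix A, AᵀA = [[5, 67/60]; [67/60, 4969/3600]] and Aᵀy = [-16, -6]ᵀ.
Δ = 5·(4969/3600) − (67/60)² = 5089/900.
α = ((-16)·(4969/3600) − (67/60)·(-6))/(5089/900) = -1978/727; β = (5·(-6) − (67/60)·(-16))/(5089/900) = -1560/727.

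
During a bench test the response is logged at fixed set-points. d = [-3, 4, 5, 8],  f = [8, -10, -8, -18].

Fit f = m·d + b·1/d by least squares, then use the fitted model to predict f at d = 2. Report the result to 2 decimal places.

XᵀX·[m, b]ᵀ = Xᵀf reads: 114·m + 4·b = -248;  4·m + (3301/14400)·b = -541/60.
(Σd·d = 114, Σd·1/d = 4, Σ1/d·1/d = 3301/14400, Σd·f = -248, Σ1/d·f = -541/60.)
Eliminating b: (3301/14400)·(row 1) − 4·(row 2) gives (24319/2400)·m = (3301/14400)·(-248) − 4·(-541/60) = -37411/1800, so m = -149644/72957.
Then b = ((-541/60) − 4·(-149644/72957))/(3301/14400) = -86160/24319.
At d = 2: f̂ = (-149644/72957)·(2) + (-86160/24319)·(1/2) = -428528/72957.

f̂ = -5.87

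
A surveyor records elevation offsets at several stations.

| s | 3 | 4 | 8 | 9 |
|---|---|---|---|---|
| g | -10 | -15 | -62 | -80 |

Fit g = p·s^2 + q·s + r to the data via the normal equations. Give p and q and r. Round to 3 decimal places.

From the data, Σs^2·s^2 = 10994, Σs^2·s = 1332, Σs^2 = 170, Σs·s = 170, Σs = 24, Σ1 = 4.
For Mᵀg: Σs^2·g = -10778, Σs·g = -1306, Σg = -167.
So MᵀM·[p, q, r]ᵀ = Mᵀg: [[10994, 1332, 170]; [1332, 170, 24]; [170, 24, 4]]·[p, q, r]ᵀ = [-10778, -1306, -167]ᵀ.
Row-reducing yields p = -13/10, q = 254/65, r = -1293/130.

p = -1.300, q = 3.908, r = -9.946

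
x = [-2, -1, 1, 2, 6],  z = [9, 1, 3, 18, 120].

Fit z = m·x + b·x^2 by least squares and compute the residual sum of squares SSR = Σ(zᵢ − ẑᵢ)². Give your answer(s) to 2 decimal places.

SSR = 8.68

Compute the Gram sums: Σx·x = 46, Σx·x^2 = 216, Σx^2·x^2 = 1330.
And Σx·z = 740, Σx^2·z = 4432.
Normal equations: [[46, 216]; [216, 1330]]·[m, b]ᵀ = [740, 4432]ᵀ.
det = 46·1330 − 216² = 14524.
m = (740·1330 − 216·4432)/14524 = 6722/3631; b = (46·4432 − 216·740)/14524 = 11008/3631.
Residuals: 2091/3631, -655/3631, -6837/3631, 7882/3631, -900/3631; SSR = 31529/3631.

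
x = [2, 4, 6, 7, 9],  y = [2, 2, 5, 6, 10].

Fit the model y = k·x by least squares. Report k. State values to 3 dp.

k = 0.935

Forming MᵀM = [[186]] and Mᵀy = [174]ᵀ gives MᵀM·[k]ᵀ = Mᵀy.
Hence k = 174 / 186 ≈ 0.935484.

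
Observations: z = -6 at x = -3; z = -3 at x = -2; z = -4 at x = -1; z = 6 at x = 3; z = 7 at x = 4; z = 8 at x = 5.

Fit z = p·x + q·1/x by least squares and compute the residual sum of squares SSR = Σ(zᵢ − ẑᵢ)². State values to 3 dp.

SSR = 2.318

Sums needed: Σx·x = 64, Σx·1/x = 6, Σ1/x·1/x = 5669/3600.
And Σx·z = 114, Σ1/x·z = 257/20.
Δ = 64·(5669/3600) − 6² = 14576/225.
p = (114·(5669/3600) − 6·(257/20))/(14576/225) = 184353/116608; q = (64·(257/20) − 6·114)/(14576/225) = 7785/3644.
Residuals: -63549/116608, 71721/58304, -32959/116608, 63549/116608, 4141/29152, -38725/116608; SSR = 135123/58304.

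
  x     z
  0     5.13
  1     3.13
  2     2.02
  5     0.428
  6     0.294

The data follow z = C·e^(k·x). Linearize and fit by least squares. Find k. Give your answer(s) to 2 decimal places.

k = -0.48

With ln zᵢ as the transformed response and xᵢ as the regressor:
Sums: Σx = 14.0000, Σ(x)² = 66.0000, Σln z = 1.4064, Σx·ln z = -9.0410.
Normal system: [[66.0000, 14.0000]; [14.0000, 5]]·[k, ln C]ᵀ = [-9.0410, 1.4064]ᵀ.
Solving (det = 134.0000): k = -0.48429, ln C = 1.63730.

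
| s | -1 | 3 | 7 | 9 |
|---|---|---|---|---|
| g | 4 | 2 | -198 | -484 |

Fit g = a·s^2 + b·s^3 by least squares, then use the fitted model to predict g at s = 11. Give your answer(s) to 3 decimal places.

Normal-equation sums: Σs^2·s^2 = 9044, Σs^2·s^3 = 76098, Σs^3·s^3 = 649820.
Right-hand side: Σs^2·g = -48884, Σs^3·g = -420700.
Eliminating b: 649820·(row 1) − 76098·(row 2) gives 86066476·a = 649820·(-48884) − 76098·(-420700) = 248627720, so a = 62156930/21516619.
Then b = ((-420700) − 76098·(62156930/21516619))/649820 = -21209042/21516619.
At s = 11: ĝ = (62156930/21516619)·(121) + (-21209042/21516619)·(1331) = -20708246372/21516619.

ĝ = -962.430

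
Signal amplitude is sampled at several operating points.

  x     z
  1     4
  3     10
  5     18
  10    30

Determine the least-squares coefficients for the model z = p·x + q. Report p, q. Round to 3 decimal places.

MᵀM·[p, q]ᵀ = Mᵀz reads: 135·p + 19·q = 424;  19·p + 4·q = 62.
Eliminating q: 4·(row 1) − 19·(row 2) gives 179·p = 4·424 − 19·62 = 518, so p = 518/179.
Then q = (62 − 19·(518/179))/4 = 314/179.

p = 2.894, q = 1.754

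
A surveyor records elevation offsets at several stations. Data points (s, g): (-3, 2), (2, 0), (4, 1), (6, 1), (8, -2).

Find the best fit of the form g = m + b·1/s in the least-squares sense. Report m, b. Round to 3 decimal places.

m = 0.703, b = -2.136

The normal system AᵀA·[m, b]ᵀ = Aᵀg is [[5, 17/24]; [17/24, 269/576]]·[m, b]ᵀ = [2, -1/2]ᵀ.
det = 5·(269/576) − (17/24)² = 11/6.
m = (2·(269/576) − (17/24)·(-1/2))/(11/6) = 371/528; b = (5·(-1/2) − (17/24)·2)/(11/6) = -47/22.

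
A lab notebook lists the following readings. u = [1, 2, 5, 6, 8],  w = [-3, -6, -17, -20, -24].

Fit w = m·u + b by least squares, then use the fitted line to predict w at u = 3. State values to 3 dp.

ŵ = -9.614

The normal system AᵀA·[m, b]ᵀ = Aᵀw is [[130, 22]; [22, 5]]·[m, b]ᵀ = [-412, -70]ᵀ.
Eliminating b: 5·(row 1) − 22·(row 2) gives 166·m = 5·(-412) − 22·(-70) = -520, so m = -260/83.
Then b = ((-70) − 22·(-260/83))/5 = -18/83.
At u = 3: ŵ = (-260/83)·(3) + (-18/83)·(1) = -798/83.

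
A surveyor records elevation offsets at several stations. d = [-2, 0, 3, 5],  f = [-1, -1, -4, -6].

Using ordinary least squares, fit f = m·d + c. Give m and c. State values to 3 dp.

Sums needed: Σd·d = 38, Σd = 6, Σ1 = 4.
Right-hand side: Σd·f = -40, Σf = -12.
Δ = 38·4 − 6² = 116.
m = ((-40)·4 − 6·(-12))/116 = -22/29; c = (38·(-12) − 6·(-40))/116 = -54/29.

m = -0.759, c = -1.862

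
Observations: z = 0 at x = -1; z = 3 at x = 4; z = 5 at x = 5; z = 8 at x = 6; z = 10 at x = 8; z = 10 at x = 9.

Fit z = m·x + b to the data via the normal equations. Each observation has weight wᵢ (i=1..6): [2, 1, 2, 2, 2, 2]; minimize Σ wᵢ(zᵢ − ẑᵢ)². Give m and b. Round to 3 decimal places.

m = 1.081, b = 0.575

Entries of MᵀWM: Σwᵢ·x·x = 430, Σwᵢ·x = 58, Σwᵢ·1 = 11.
And Σwᵢ·x·z = 498, Σwᵢ·z = 69.
Normal equations: [[430, 58]; [58, 11]]·[m, b]ᵀ = [498, 69]ᵀ.
Determinant 430·11 − 58² = 1366.
m = (498·11 − 58·69)/1366 = 738/683; b = (430·69 − 58·498)/1366 = 393/683.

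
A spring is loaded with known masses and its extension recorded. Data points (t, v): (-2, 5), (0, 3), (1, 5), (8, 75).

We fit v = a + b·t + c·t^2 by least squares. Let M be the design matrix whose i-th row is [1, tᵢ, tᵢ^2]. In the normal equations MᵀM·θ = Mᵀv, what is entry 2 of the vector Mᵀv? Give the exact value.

Entry 2 ↔ basis t, so (Mᵀv)_{2} = Σᵢ (t)·vᵢ = (-2)·(5) + (0)·(3) + (1)·(5) + (8)·(75) = 595.

595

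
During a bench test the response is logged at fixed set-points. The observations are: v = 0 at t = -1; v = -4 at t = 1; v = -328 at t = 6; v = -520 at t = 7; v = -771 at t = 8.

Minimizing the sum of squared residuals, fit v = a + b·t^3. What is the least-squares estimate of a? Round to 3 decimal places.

Sums needed: Σ1 = 5, Σt^3 = 1071, Σt^3·t^3 = 426451.
For Aᵀv: Σv = -1623, Σt^3·v = -643964.
AᵀA·[a, b]ᵀ = Aᵀv becomes [[5, 1071]; [1071, 426451]]·[a, b]ᵀ = [-1623, -643964]ᵀ.
Determinant 5·426451 − 1071² = 985214.
a = ((-1623)·426451 − 1071·(-643964))/985214 = -2444529/985214; b = (5·(-643964) − 1071·(-1623))/985214 = -1481587/985214.

a = -2.481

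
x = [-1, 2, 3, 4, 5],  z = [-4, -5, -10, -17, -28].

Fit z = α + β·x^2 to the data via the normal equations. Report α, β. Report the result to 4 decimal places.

Forming MᵀM = [[5, 55]; [55, 979]] and Mᵀz = [-64, -1086]ᵀ gives MᵀM·[α, β]ᵀ = Mᵀz.
Determinant 5·979 − 55² = 1870.
α = ((-64)·979 − 55·(-1086))/1870 = -133/85; β = (5·(-1086) − 55·(-64))/1870 = -191/187.

α = -1.5647, β = -1.0214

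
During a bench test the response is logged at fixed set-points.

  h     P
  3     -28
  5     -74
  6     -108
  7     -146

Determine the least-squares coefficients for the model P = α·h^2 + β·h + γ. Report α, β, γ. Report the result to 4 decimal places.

α = -3.1364, β = 1.7727, γ = -5.0000

AᵀA·[α, β, γ]ᵀ = AᵀP reads: 4403·α + 711·β + 119·γ = -13144;  711·α + 119·β + 21·γ = -2124;  119·α + 21·β + 4·γ = -356.
(Σh^2·h^2 = 4403, Σh^2·h = 711, Σh^2 = 119, Σh·h = 119, Σh = 21, Σ1 = 4, Σh^2·P = -13144, Σh·P = -2124, ΣP = -356.)
Row-reducing yields α = -69/22, β = 39/22, γ = -5.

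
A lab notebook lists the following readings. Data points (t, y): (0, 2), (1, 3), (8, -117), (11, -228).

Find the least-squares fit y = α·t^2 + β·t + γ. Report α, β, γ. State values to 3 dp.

Sums needed: Σt^2·t^2 = 18738, Σt^2·t = 1844, Σt^2 = 186, Σt·t = 186, Σt = 20, Σ1 = 4.
And Σt^2·y = -35073, Σt·y = -3441, Σy = -340.
AᵀA·[α, β, γ]ᵀ = Aᵀy becomes [[18738, 1844, 186]; [1844, 186, 20]; [186, 20, 4]]·[α, β, γ]ᵀ = [-35073, -3441, -340]ᵀ.
Row-reducing yields α = -32672/16129, β = 41433/32258, γ = 89401/32258.

α = -2.026, β = 1.284, γ = 2.771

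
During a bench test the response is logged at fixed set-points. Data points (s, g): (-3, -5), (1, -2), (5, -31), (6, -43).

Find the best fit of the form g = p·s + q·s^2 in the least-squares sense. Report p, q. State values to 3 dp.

Compute the Gram sums: Σs·s = 71, Σs·s^2 = 315, Σs^2·s^2 = 2003.
And Σs·g = -400, Σs^2·g = -2370.
AᵀA·[p, q]ᵀ = Aᵀg becomes [[71, 315]; [315, 2003]]·[p, q]ᵀ = [-400, -2370]ᵀ.
Δ = 71·2003 − 315² = 42988.
p = ((-400)·2003 − 315·(-2370))/42988 = -27325/21494; q = (71·(-2370) − 315·(-400))/42988 = -21135/21494.

p = -1.271, q = -0.983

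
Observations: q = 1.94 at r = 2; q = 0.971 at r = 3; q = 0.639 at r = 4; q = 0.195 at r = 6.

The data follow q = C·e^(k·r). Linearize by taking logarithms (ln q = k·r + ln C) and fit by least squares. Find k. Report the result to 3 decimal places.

k = -0.563

Let Y = ln q. Fitting Y = k·r + ln C by least squares:
Σr = 15.0000, Σ(r)² = 65.0000, Σln q = -1.4493, Σr·ln q = -10.3628.
Equations: 65.0000·k + 15.0000·ln C = -10.3628;  15.0000·k + 4·ln C = -1.4493.
Δ = 65.0000·4 − (15.0000)² = 35.0000; k = (-10.3628·4 − 15.0000·-1.4493)/35.0000 = -0.56318, ln C = (65.0000·-1.4493 − 15.0000·-10.3628)/35.0000 = 1.74958.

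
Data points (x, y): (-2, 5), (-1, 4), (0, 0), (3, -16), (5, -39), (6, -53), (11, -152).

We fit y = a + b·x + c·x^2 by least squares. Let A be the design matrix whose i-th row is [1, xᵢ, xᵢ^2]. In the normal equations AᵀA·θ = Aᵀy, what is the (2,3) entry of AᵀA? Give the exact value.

1690

Row 2 ↔ basis x, column 3 ↔ basis x^2, so (AᵀA)_{2,3} = Σᵢ (x)·(x^2) = (-2)·(4) + (-1)·(1) + (0)·(0) + (3)·(9) + (5)·(25) + (6)·(36) + (11)·(121) = 1690.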